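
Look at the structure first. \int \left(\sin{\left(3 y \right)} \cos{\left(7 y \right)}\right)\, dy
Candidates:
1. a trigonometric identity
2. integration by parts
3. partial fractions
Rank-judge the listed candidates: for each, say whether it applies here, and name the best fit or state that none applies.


Diagnosis: a trigonometric identity — apply product-to-sum to \sin{\left(3 y \right)} \cos{\left(7 y \right)}: two clean single-angle terms replace one awkward product.
- a trigonometric identity: yes, a natural case for it.
- integration by parts — not the fit here: there is no polynomial factor to ladder down — parts can still close the trigonometric product by recursion, though the identity rewrite is the direct route.
- partial fractions: the expression is not a ratio of polynomials that decomposes further.


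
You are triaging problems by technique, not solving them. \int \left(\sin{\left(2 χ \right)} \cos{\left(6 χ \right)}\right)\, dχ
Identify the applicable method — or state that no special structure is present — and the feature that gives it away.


Technique: a trigonometric identity — apply product-to-sum to \sin{\left(2 χ \right)} \cos{\left(6 χ \right)}: two clean single-angle terms replace one awkward product.


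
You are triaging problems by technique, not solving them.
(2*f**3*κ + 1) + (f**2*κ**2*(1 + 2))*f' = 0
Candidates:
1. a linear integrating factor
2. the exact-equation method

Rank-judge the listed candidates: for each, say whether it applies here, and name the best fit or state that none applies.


Diagnosis: the exact-equation method — the cross partial derivatives of 2*f**3*κ + 1 and f**2*κ**2*(1 + 2) agree, so the left side is the total differential of one potential in κ and f.
- a linear integrating factor: a nonlinear term in the unknown puts this outside the integrating-factor template.
- the exact-equation method: applies; the problem has the shape this method handles.


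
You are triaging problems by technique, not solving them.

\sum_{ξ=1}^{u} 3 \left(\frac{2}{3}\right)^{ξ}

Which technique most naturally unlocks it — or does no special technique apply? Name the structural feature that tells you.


Best approach: the geometric series formula — term-over-term division gives \frac{2}{3} every time — index-free ratio, geometric sum formula applies.


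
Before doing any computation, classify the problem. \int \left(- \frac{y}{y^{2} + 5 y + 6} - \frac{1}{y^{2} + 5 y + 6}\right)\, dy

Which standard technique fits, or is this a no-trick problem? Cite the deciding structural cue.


Verdict: partial fractions — each factor of y^{2} + 5 y + 6 owns one elementary piece of the integrand — separate them and integrate piecewise.


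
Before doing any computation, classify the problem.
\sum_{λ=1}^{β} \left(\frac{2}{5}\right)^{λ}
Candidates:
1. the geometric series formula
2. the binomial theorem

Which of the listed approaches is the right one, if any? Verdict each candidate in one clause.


Technique: the geometric series formula — check a ratio of consecutive terms: it is \frac{2}{5}, independent of the index, so the geometric formula closes the sum.
- the geometric series formula — applies; the problem has the shape this method handles.
- the binomial theorem — the terms lack the binomial-coefficient-weighted complementary-power pattern of an expansion.


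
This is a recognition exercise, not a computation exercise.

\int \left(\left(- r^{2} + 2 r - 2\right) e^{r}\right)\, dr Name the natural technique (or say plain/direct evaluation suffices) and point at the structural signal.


Diagnosis: integration by parts — differentiate - r^{2} + 2 r - 2, integrate e^{r}: each pass lowers the polynomial degree, so parts terminates.


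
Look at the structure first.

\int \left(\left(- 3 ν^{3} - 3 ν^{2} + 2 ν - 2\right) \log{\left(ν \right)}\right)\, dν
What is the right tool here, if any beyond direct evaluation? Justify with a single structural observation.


Technique: integration by parts — logs resist antidifferentiation but differentiate beautifully; pair \log{\left(ν \right)} with the polynomial - 3 ν^{3} - 3 ν^{2} + 2 ν - 2 via parts.


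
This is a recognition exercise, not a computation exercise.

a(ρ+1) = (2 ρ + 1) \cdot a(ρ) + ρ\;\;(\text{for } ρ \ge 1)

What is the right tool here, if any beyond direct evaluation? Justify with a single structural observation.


Best approach: a summation factor — first-order, linear, moving coefficient 2 ρ + 1: the discrete analogue of an integrating factor handles it.


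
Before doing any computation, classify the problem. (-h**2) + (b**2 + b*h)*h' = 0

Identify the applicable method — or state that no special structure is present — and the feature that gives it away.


Technique: the homogeneous substitution — the slope's numerator and denominator share total degree; set v = h/b and the equation drops to separable form. This can also be massaged into Bernoulli form (the roles of the variables may need exchanging); the homogeneous substitution avoids that setup.


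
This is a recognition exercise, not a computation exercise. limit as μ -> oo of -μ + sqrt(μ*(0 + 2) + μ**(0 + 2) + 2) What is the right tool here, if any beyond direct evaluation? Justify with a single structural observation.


Technique: conjugate multiplication — turning the difference into a conjugate-rationalized ratio makes the limit readable.


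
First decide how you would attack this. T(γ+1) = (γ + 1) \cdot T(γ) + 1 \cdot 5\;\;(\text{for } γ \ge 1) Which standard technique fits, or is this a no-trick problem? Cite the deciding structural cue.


Method: a summation factor — an index-dependent multiplier γ + 1 rules out characteristic roots; a summation factor converts it to a pure difference.


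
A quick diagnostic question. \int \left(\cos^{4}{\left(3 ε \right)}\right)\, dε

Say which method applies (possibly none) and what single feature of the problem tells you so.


Method: a trigonometric identity — even powers like \cos^{4}{\left(3 ε \right)} never integrate directly; the half-angle identity lowers the degree first.


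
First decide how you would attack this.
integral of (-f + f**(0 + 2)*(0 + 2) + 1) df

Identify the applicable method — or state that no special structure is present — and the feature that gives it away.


Diagnosis: no special technique — the integrand is a sum of constant multiples of powers of f — integrate term by term.


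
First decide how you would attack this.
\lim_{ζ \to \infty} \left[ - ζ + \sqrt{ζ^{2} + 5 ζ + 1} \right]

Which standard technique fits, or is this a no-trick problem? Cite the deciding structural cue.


Verdict: conjugate multiplication — divergence minus divergence hides a finite answer — expose it by pairing \sqrt{ζ^{2} + 5 ζ + 1} - ζ with its conjugate.


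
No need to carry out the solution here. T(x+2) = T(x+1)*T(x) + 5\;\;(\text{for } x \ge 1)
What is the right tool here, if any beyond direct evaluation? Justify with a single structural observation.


Method: no special technique — nonlinear feedback in the recursion rules out every root- or factor-based technique.


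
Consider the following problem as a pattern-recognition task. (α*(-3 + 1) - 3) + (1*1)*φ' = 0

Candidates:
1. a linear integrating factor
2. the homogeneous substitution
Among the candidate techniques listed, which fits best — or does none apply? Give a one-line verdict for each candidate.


Diagnosis: no special technique — solved for the derivative, no φ appears — this is antidifferentiation in α wearing ODE clothing.
- a linear integrating factor: with the unknown absent the integrating factor is a formality; direct integration is the working structure.
- the homogeneous substitution: the slope is not a function of the ratio of the variables alone.


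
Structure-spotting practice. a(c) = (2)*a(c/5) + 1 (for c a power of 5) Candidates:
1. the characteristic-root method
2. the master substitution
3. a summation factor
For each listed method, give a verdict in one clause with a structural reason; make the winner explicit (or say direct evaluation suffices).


Diagnosis: the master substitution — the recursive call is at index c/5 rather than a shift, a divide-and-conquer shape — substituting c = 5^m linearizes it.
- the characteristic-root method: a divided-index call is not the fixed-shift linear shape that characteristic roots solve.
- the master substitution — a fit — the right tool for this form.
- a summation factor — the recursion divides its index rather than shifting it — there is no previous-term chain for a summation factor to telescope.


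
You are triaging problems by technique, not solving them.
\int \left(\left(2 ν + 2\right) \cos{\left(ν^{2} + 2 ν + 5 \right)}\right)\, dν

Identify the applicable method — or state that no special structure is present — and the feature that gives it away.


Best approach: u-substitution — structure check: outer function, inner expression ν^{2} + 2 ν + 5, inner derivative as a factor — the classic u = ν^{2} + 2 ν + 5 pattern.


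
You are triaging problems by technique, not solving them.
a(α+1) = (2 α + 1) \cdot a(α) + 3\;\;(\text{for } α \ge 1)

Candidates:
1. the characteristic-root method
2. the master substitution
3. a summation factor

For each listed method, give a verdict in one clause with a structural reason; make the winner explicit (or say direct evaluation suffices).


Diagnosis: a summation factor — an index-dependent multiplier 2 α + 1 rules out characteristic roots; a summation factor converts it to a pure difference.
- the characteristic-root method — the coefficients vary with the index, breaking the constant-coefficient structure the method needs.
- the master substitution: with no divided-index recursive call, reindexing by powers of a base buys nothing.
- a summation factor: yes, a natural case for it.


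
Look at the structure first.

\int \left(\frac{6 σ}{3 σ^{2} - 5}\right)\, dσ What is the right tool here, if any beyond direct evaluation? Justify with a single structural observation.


Method: u-substitution — a chain-rule shadow: 6 σ alongside a function of 3 σ^{2} - 5 means u = 3 σ^{2} - 5 unwinds the composition in one step.


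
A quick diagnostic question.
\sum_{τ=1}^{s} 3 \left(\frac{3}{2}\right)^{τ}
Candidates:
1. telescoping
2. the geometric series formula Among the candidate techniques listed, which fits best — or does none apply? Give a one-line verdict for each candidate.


Method: the geometric series formula — the ratio of consecutive terms is the constant \frac{3}{2}, independent of the index — a geometric sum.
- telescoping: writing out consecutive terms as given produces no pairwise cancellation.
- the geometric series formula — yes — fits the structure here.


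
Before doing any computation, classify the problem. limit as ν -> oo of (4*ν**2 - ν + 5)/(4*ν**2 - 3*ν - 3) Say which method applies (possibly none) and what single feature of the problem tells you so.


Diagnosis: dominant-term comparison — divide through by the highest power of ν; every lower-order term dies and the dominant terms decide the limit. Viewed as a single quotient this is an ∞/∞ form — an at-infinity application of l'Hôpital's rule would also resolve it; comparing leading growth reads the answer without differentiating.


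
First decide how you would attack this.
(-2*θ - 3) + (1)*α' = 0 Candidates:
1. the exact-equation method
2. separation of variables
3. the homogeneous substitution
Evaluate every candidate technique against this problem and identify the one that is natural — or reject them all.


Technique: no special technique — solved for the derivative, α never appears on the right — this is a direct integration in θ, not a differential-equations problem at heart.
- the exact-equation method: no dependence on the unknown anywhere: exactness is a label without content here.
- separation of variables — separation is only trivially available — with the unknown absent from the slope this is a direct integration, not a separation problem.
- the homogeneous substitution: the slope is not a function of the ratio of the variables alone.


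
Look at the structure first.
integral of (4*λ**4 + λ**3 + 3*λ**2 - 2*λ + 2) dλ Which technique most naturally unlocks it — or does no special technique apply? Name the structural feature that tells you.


Technique: no special technique — scan for structure and find none: constant multiples of powers of λ, integrate directly.


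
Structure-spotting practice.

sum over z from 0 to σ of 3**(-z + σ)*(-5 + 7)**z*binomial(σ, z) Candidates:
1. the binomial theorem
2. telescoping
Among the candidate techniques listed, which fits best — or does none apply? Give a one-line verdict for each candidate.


Verdict: the binomial theorem — terms weighting binomial(σ, z) against matched powers of (-5 + 7) and 3 reassemble into ((-5 + 7) + 3)^σ by the binomial theorem.
- the binomial theorem: applicable, and directly so.
- telescoping — writing out consecutive terms as given produces no pairwise cancellation.


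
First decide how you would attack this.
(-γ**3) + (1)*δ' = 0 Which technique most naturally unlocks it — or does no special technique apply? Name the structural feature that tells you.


Best approach: no special technique — the slope is a function of γ alone, so integrate both sides directly.


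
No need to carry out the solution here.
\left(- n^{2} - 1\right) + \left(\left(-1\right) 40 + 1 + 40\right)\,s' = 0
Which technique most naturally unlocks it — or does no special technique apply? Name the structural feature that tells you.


Best approach: no special technique — solved for the derivative, no s appears — this is antidifferentiation in n wearing ODE clothing.


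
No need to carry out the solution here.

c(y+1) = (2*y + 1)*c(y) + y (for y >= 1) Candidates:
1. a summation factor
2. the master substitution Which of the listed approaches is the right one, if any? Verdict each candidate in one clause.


Best approach: a summation factor — it is first-order linear but the coefficient 2*y + 1 depends on the index, so multiply through by a summation factor to telescope it.
- a summation factor: yes — fits the structure here.
- the master substitution: this is shift-type recursion, outside the divide-and-conquer template.


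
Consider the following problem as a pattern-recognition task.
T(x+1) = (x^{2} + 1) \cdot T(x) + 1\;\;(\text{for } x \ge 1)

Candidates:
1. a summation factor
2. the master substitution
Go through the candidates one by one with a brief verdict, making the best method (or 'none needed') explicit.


Method: a summation factor — the coefficient x^{2} + 1 drifts with the index, so no fixed root exists; normalizing by the cumulative product telescopes it.
- a summation factor: yes, a natural case for it.
- the master substitution — there is no divide-the-index recursive argument.


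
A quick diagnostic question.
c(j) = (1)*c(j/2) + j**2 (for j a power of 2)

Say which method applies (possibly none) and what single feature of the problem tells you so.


Technique: the master substitution — index division is the fingerprint: j/2 in the recursive call means substitute j = 2^m.


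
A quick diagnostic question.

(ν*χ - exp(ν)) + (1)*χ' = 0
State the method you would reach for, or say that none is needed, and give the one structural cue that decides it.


Verdict: a linear integrating factor — linear in the unknown with genuine forcing: multiply through by the exponential of the integrated coefficient and the left side closes into one derivative.


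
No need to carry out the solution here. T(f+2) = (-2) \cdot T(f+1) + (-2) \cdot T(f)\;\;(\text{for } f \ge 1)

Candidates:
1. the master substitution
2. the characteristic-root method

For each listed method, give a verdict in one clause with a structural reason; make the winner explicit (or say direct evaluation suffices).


Method: the characteristic-root method — the recurrence is linear and homogeneous with constant coefficients, so the ansatz r^f turns it into a polynomial equation for r.
- the master substitution: the recursive argument is a shift of the index, not a fixed fraction of it.
- the characteristic-root method: applies; the problem has the shape this method handles.


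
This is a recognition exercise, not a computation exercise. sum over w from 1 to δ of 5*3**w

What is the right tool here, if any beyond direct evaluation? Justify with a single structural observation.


Method: the geometric series formula — each term is 3 times the previous one, so the geometric-series formula applies directly.


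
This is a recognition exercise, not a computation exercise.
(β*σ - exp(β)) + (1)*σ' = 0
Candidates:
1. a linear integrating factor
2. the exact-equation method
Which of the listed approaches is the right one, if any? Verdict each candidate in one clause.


Verdict: a linear integrating factor — arrange it as σ' + β·σ = (the forcing term) and the integrating factor does the rest.
- a linear integrating factor: a fit — the right tool for this form.
- the exact-equation method: no potential function has this form as its differential, as written.


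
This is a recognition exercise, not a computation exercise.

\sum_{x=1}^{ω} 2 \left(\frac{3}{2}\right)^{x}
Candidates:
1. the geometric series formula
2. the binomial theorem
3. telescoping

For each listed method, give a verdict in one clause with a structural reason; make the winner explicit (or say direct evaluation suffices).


Technique: the geometric series formula — consecutive terms stand in a fixed index-free ratio — the geometric sum formula closes it.
- the geometric series formula — applicable, and directly so.
- the binomial theorem — there is no pair of bases whose matched powers would reassemble into a single binomial power.
- telescoping — as presented, consecutive terms share no shifted copy to cancel against — no rewrite is on display to change that.


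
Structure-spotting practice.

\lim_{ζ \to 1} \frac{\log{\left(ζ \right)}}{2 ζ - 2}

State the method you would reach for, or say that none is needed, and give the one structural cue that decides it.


Technique: l'Hôpital's rule (0/0) — numerator and denominator both vanish at 1 — a genuine 0/0 form, which is exactly when l'Hôpital applies. A local series expansion at the point resolves it as well; the rule is the packaged version of that step.


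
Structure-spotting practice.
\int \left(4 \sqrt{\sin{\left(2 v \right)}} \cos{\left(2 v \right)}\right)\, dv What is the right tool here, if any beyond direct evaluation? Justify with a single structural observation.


Best approach: u-substitution — collected, the integrand has one factor that is, up to a constant, the derivative of an inner expression the rest depends on — substitute for that inner expression.


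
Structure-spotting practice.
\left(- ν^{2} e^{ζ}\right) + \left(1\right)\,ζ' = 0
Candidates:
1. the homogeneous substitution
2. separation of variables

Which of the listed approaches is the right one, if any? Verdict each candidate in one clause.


Verdict: separation of variables — solved for the derivative, the right side factors as ν^{2} times e^{ζ} — all ν-dependence separates from all ζ-dependence.
- the homogeneous substitution: solved for the derivative, the right side changes under joint scaling of the two variables.
- separation of variables: applicable, and directly so.


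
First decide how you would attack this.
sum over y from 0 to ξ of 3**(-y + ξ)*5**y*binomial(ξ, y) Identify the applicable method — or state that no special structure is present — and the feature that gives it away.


Technique: the binomial theorem — binomial coefficients against complementary powers of 5 and 3: recognize the binomial expansion and resum.


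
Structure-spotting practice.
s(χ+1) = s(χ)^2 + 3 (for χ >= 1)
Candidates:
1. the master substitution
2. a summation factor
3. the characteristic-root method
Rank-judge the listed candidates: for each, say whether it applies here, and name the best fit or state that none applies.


Best approach: no special technique — the map from one term to the next is curved, not linear, so linear closed-form machinery does not attach.
- the master substitution — there is no divide-the-index recursive argument.
- a summation factor: the recursion is nonlinear — outside the first-order linear family a summation factor addresses.
- the characteristic-root method: nonlinearity rules out exponential-mode superposition from the start.


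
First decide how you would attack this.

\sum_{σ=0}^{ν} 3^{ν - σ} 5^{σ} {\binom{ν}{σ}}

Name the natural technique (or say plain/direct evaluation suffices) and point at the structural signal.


Technique: the binomial theorem — terms weighting {\binom{ν}{σ}} against matched powers of 5 and 3 reassemble into (5 + 3)^ν by the binomial theorem.


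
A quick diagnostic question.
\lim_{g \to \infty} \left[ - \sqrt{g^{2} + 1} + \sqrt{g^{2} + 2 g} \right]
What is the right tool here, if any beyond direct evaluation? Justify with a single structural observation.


Method: conjugate multiplication — \sqrt{g^{2} + 2 g} and \sqrt{g^{2} + 1} both blow up, but their difference is tame once the conjugate rationalizes it.


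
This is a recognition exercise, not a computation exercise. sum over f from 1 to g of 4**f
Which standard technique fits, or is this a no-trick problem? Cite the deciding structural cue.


Technique: the geometric series formula — the ratio of consecutive terms is the constant 4, independent of the index — a geometric sum.


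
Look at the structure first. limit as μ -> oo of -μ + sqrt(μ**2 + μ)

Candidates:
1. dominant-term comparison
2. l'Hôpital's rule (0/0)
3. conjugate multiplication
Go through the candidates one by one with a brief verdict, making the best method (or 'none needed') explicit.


Best approach: conjugate multiplication — this difference gives up after one conjugate multiplication — the radical structure cancels against its conjugate.
- dominant-term comparison: leading-power comparison does not apply to this form.
- l'Hôpital's rule (0/0): the expression is a difference driving to ∞ − ∞, not a 0/0 quotient — there is no ratio for the rule to differentiate.
- conjugate multiplication: yes — fits the structure here.


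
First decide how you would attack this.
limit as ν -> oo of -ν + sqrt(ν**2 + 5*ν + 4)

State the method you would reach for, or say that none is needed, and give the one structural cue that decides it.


Best approach: conjugate multiplication — the ∞ − ∞ radical form is the exact trigger for the conjugate maneuver.


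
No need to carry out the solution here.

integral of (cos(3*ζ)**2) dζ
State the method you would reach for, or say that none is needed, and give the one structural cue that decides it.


Diagnosis: a trigonometric identity — cos(3*ζ)**2 calls for power reduction: rewrite via double angles before any antiderivative is attempted.


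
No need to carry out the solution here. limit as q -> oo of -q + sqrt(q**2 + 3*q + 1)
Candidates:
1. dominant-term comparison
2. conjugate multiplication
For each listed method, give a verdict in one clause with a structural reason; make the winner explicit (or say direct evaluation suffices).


Technique: conjugate multiplication — divergence minus divergence hides a finite answer — expose it by pairing sqrt(q**2 + 3*q + 1) - q with its conjugate.
- dominant-term comparison: no dominant-degree comparison decides it.
- conjugate multiplication — a fit — the right tool for this form.


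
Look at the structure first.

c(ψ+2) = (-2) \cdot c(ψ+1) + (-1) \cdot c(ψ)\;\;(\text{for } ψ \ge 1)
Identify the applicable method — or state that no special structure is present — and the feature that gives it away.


Best approach: the characteristic-root method — because shifting ψ leaves the equation's coefficients unchanged, exponential trials reduce it to algebra.


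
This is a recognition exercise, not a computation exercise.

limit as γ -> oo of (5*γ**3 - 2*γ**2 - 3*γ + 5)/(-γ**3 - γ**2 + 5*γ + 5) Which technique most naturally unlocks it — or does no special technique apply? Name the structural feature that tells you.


Best approach: dominant-term comparison — as γ grows, only the highest-degree terms matter — compare leading terms and read the limit off. As a single quotient, the ∞/∞ shape would yield to repeated differentiation as well — the growth comparison gets there in one look.


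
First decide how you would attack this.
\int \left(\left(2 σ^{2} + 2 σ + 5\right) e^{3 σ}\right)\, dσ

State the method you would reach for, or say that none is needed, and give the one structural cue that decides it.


Method: integration by parts — a polynomial 2 σ^{2} + 2 σ + 5 against the kernel e^{3 σ} is the signature bounded-ladder case for integration by parts.


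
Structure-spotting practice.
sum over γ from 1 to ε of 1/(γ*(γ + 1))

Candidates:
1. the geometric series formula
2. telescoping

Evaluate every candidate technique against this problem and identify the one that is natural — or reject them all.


Verdict: telescoping — 1/(γ*(γ + 1)) hides a difference of shifted reciprocals — decompose it and the middle of the sum vanishes.
- the geometric series formula — the ratio of consecutive terms depends on the index.
- telescoping: yes — fits the structure here.


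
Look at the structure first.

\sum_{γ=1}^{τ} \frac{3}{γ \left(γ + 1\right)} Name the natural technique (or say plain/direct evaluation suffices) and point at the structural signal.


Best approach: telescoping — one partial-fraction pass turns \frac{3}{γ \left(γ + 1\right)} into a shifted difference, and shifted differences telescope.


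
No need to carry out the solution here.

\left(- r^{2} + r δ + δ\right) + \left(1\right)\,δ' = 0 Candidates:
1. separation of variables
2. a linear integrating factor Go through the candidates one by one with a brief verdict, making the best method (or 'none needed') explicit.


Method: a linear integrating factor — linear in the unknown with genuine forcing: multiply through by the exponential of the integrated coefficient and the left side closes into one derivative.
- separation of variables — the two dependences do not factor apart.
- a linear integrating factor: yes — fits the structure here.


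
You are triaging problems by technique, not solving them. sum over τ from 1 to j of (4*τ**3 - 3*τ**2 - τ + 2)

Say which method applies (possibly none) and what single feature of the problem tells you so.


Diagnosis: no special technique — the summand is a plain polynomial in τ (expanding first if it arrives factored); standard power-sum formulas evaluate it term by term.


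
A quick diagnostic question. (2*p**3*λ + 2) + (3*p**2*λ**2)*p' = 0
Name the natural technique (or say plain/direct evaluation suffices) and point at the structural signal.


Diagnosis: the exact-equation method — 2*p**3*λ + 2 and 3*p**2*λ**2 pass the exactness check on the nose, so no integrating factor in λ or p is needed at all.


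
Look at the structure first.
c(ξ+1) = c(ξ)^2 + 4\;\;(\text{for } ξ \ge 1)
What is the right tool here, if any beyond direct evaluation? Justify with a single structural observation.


Diagnosis: no special technique — the new term depends nonlinearly on the old ones, which disqualifies every superposition-based technique.


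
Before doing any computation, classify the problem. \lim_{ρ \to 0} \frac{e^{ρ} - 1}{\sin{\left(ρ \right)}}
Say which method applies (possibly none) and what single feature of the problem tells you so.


Best approach: l'Hôpital's rule (0/0) — both numerator and denominator vanish at 0: the genuine 0/0 indeterminate that l'Hôpital exists for. Expanding numerator and denominator to first order gives the same value — the rule automates exactly that.


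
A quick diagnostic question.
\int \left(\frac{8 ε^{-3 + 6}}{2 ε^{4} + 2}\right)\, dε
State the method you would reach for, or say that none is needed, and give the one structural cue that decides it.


Diagnosis: u-substitution — collected, the integrand has one factor that is, up to a constant, the derivative of an inner expression the rest depends on — substitute for that inner expression.


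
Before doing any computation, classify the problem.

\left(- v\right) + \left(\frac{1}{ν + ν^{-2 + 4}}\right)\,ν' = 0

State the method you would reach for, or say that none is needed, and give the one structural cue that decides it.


Best approach: separation of variables — all dependence on the two variables factors apart, the defining separable shape. A Bernoulli substitution applies to this equation as given; separation takes the same equation in its displayed form.


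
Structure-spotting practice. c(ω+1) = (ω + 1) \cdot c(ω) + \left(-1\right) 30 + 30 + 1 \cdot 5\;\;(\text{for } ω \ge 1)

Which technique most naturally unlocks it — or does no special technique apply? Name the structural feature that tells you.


Technique: a summation factor — first-order, linear, moving coefficient ω + 1: the discrete analogue of an integrating factor handles it.


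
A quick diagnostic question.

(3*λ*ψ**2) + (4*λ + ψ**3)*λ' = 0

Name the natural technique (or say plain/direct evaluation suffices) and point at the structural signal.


Diagnosis: the exact-equation method — the cross partial derivatives of 3*λ*ψ**2 and 4*λ + ψ**3 agree, so the left side is the total differential of one potential in ψ and λ.


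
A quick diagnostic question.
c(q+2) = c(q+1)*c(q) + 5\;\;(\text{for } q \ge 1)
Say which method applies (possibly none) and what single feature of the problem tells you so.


Verdict: no special technique — once the recursion is nonlinear, characteristic roots, master substitutions, and summation factors are all off the table.


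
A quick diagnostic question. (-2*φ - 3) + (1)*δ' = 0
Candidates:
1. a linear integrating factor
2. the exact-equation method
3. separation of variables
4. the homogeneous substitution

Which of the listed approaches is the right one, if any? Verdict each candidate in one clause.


Method: no special technique — solved for the derivative, δ never appears on the right — this is a direct integration in φ, not a differential-equations problem at heart.
- a linear integrating factor — with the unknown absent the integrating factor is a formality; direct integration is the working structure.
- the exact-equation method: with the unknown absent from both coefficients, the cross-partial test holds emptily — nothing for the exact method to work on.
- separation of variables: separation is only trivially available — with the unknown absent from the slope this is a direct integration, not a separation problem.
- the homogeneous substitution — the ratio substitution does not collapse this equation.


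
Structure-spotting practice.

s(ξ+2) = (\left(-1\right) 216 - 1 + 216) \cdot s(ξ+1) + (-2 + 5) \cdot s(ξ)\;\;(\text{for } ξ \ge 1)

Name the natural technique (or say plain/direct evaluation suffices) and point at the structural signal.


Verdict: the characteristic-root method — linear, homogeneous, constant coefficients: solutions of the form r^ξ exist — find the roots of the characteristic polynomial.


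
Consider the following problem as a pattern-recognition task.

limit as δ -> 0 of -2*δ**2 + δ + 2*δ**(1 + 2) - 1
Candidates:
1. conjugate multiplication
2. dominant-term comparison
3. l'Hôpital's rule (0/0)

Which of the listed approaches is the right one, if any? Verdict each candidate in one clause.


Best approach: no special technique — the expression is continuous at the evaluation point — substitute directly; no indeterminate form appears.
- conjugate multiplication — there are no radicals in tension whose conjugate would simplify matters.
- dominant-term comparison — no dominant-degree comparison decides it.
- l'Hôpital's rule (0/0): evaluation at the point is determinate, so the rule has nothing to repair.


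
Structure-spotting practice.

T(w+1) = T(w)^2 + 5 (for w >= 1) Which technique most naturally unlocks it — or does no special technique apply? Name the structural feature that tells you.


Technique: no special technique — the recurrence is nonlinear in the sequence terms; no linear-recurrence method fits it as written — one iterates or studies it directly.


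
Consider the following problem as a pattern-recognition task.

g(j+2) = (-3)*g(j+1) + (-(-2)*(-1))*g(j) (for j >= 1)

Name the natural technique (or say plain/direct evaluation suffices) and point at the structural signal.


Diagnosis: the characteristic-root method — the recurrence treats every index alike (constant coefficients, no forcing) — precisely the regime where r^j trials close it.


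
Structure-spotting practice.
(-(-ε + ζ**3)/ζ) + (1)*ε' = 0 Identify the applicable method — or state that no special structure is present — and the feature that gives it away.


Verdict: a linear integrating factor — the unknown enters only to the first power against a nonzero forcing term — the integrating-factor template applies directly.


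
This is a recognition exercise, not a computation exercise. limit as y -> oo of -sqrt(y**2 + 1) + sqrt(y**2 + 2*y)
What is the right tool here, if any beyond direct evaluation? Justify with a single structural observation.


Technique: conjugate multiplication — an infinity-minus-infinity difference with a surviving radical — multiply by the conjugate to cancel the divergence.


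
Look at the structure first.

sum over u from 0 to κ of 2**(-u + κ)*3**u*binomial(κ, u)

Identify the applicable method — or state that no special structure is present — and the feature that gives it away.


Best approach: the binomial theorem — binomial coefficients against complementary powers of 3 and 2: recognize the binomial expansion and resum.


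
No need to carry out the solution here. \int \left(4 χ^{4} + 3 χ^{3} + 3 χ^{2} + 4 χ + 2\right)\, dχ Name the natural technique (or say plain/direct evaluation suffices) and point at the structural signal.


Method: no special technique — nothing composite, nothing rational, nothing trigonometric — each constant-multiple power of χ integrates by the power rule alone.


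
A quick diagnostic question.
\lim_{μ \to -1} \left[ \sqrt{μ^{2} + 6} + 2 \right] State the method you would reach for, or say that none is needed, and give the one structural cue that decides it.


Best approach: no special technique — the function is continuous at -1; evaluation is itself the limit, no machinery required.


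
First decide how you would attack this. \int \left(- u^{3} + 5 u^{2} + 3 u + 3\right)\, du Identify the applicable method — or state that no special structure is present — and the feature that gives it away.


Best approach: no special technique — nothing composite, nothing rational, nothing trigonometric — each constant-multiple power of u integrates by the power rule alone.


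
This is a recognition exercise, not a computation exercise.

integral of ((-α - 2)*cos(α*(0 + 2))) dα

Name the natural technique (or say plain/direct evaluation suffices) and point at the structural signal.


Method: integration by parts — the integrand splits as -α - 2 times cos(α*(0 + 2)) — repeatedly differentiating the polynomial part kills it, which is the parts ladder.


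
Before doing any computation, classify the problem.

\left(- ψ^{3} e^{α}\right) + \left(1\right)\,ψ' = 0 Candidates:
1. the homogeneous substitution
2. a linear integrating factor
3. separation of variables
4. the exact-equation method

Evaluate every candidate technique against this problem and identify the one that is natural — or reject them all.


Diagnosis: separation of variables — a product of single-variable factors, e^{α} and ψ^{3} — the textbook separable form.
- the homogeneous substitution: the slope changes under joint rescaling, failing the degree-zero test.
- a linear integrating factor: a nonlinear term in the unknown puts this outside the integrating-factor template.
- separation of variables: yes, a natural case for it.
- the exact-equation method: the mixed-partials test fails on this split — it is not an exact differential as presented.


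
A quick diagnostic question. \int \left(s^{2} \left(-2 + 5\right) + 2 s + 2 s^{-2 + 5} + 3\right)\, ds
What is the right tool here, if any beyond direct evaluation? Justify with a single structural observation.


Method: no special technique — nothing composite, nothing rational, nothing trigonometric — each constant-multiple power of s integrates by the power rule alone.


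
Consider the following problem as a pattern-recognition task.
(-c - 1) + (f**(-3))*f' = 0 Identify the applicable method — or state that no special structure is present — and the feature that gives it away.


Technique: separation of variables — all dependence on the two variables factors apart, the defining separable shape. An exactness check succeeds on this form as well — separation and the potential function arrive at the same answer, separation more directly.


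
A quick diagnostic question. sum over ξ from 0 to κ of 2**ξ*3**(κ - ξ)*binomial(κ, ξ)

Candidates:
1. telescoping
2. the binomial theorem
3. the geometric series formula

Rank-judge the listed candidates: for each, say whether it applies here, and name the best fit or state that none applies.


Verdict: the binomial theorem — terms weighting binomial(κ, ξ) against matched powers of 2 and 3 reassemble into (2 + 3)^κ by the binomial theorem.
- telescoping: the terms as presented offer no neighboring cancellation — a telescoping rewrite may exist, but the displayed structure does not hand one over.
- the binomial theorem: applicable, and directly so.
- the geometric series formula — the term-to-term ratio drifts with the index — the one thing the geometric formula cannot absorb.


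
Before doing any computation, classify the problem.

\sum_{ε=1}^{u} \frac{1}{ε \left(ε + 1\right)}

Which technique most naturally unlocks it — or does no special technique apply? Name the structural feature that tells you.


Technique: telescoping — one partial-fraction pass turns \frac{1}{ε \left(ε + 1\right)} into a shifted difference, and shifted differences telescope.


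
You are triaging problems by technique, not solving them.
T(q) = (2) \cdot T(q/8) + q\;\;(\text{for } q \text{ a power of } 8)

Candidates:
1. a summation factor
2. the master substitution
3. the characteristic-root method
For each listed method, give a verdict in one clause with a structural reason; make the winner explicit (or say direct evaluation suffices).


Technique: the master substitution — treat m = log base 8 of q as the new clock: one recursion step advances m by one while q scales by 8.
- a summation factor: the recursion divides its index rather than shifting it — there is no previous-term chain for a summation factor to telescope.
- the master substitution: applicable, and directly so.
- the characteristic-root method: a divided-index call is not the fixed-shift linear shape that characteristic roots solve.


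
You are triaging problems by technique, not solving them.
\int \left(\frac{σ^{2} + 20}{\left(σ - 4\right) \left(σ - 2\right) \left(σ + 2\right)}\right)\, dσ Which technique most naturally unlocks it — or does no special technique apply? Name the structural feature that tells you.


Verdict: partial fractions — a proper rational integrand whose denominator splits into simpler factors — decompose into partial fractions first.
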